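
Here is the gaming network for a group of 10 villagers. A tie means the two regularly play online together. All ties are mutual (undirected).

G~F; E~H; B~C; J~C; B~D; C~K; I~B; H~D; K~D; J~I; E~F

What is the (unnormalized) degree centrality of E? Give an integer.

E is directly tied to F and H. That is 2 neighbors, so the degree of E is 2.

2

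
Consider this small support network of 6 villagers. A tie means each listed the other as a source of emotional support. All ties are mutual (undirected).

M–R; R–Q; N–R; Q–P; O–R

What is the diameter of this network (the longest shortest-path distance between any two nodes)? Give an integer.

3

Eccentricity of each node (its greatest distance to any other): M:3, N:3, O:3, P:3, Q:2, R:2.
The maximum eccentricity is 3, realized for instance by the pair P–O via P – Q – R – O. So the diameter is 3.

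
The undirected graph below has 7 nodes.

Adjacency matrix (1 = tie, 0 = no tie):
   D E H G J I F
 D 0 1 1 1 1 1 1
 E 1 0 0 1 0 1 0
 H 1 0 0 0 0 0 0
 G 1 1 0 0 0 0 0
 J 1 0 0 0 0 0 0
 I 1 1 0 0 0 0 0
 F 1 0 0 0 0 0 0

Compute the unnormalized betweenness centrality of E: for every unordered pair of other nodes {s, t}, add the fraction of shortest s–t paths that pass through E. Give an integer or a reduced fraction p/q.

1/2

Pairs whose geodesics pass through E — G–I: 1/2.
All other pairs contribute 0.
Summing the contributions gives betweenness(E) = 1/2.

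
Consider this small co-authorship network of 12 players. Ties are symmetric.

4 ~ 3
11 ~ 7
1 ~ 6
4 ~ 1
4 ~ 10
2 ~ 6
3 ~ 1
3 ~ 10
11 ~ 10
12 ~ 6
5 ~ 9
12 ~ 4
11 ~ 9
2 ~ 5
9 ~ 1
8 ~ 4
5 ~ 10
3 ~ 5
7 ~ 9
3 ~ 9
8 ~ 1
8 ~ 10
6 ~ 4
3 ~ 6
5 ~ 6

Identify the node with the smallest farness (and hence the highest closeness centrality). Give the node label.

3

Farness (sum of distances to all others) for each node — 1:17, 2:23, 3:16, 4:17, 5:17, 6:18, 7:26, 8:21, 9:18, 10:17, 11:22, 12:24.
The smallest farness is 16, for 3, so 3 has the highest closeness.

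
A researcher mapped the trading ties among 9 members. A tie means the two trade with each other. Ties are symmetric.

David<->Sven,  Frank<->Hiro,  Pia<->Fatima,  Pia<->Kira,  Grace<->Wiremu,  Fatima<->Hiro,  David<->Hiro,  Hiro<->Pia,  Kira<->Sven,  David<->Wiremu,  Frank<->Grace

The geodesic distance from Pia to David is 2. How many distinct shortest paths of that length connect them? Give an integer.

The shortest distance is 2, and the only length-2 path is Pia–Hiro–David. So there is exactly 1 shortest path.

1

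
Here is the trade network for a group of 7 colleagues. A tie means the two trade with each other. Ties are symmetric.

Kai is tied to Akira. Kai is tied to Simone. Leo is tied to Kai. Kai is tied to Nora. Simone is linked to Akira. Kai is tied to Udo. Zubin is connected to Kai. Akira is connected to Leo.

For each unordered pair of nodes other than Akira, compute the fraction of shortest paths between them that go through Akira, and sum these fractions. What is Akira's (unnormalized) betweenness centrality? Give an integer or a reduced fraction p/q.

1/2

Pairs whose geodesics pass through Akira — Leo–Simone: 1/2.
All other pairs contribute 0.
Summing the contributions gives betweenness(Akira) = 1/2.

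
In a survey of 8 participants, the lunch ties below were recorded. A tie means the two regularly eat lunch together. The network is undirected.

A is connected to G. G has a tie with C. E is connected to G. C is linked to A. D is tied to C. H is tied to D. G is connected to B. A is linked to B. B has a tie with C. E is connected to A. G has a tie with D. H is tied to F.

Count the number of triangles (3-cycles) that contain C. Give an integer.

C's neighbors: A, B, D, and G.
Neighbor pairs that are themselves tied: C–A–B; C–A–G; C–B–G; C–D–G. Each forms one triangle with C, for 4 in total.

4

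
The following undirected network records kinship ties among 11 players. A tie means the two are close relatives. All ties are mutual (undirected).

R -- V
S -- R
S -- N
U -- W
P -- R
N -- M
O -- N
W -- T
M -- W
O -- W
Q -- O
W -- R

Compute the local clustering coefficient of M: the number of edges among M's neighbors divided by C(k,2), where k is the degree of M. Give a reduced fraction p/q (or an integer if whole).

M's neighbors: N and W (k = 2).
Possible neighbor pairs: C(2,2) = 1. Edges among them: none → e = 0.
Clustering(M) = 0/1.

0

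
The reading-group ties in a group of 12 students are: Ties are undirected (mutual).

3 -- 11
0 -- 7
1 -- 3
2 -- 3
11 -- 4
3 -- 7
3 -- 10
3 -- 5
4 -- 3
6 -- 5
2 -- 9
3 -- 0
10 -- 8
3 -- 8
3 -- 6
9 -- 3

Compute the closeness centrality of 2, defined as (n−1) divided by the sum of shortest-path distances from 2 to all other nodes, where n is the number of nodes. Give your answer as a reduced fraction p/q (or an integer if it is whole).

11/20

Distances from 2: 0:2, 1:2, 3:1, 4:2, 5:2, 6:2, 7:2, 8:2, 9:1, 10:2, 11:2. Sum = 20.
n = 12, so closeness = 11/20.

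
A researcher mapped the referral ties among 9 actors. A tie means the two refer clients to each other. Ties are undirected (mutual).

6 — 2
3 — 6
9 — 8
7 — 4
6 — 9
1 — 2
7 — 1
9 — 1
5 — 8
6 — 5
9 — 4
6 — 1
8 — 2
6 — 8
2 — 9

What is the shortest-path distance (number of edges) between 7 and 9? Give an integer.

One shortest route is 7 – 1 – 9, which uses 2 edges, and 7 and 9 are not directly tied, so nothing shorter exists. So d(7,9) = 2.

2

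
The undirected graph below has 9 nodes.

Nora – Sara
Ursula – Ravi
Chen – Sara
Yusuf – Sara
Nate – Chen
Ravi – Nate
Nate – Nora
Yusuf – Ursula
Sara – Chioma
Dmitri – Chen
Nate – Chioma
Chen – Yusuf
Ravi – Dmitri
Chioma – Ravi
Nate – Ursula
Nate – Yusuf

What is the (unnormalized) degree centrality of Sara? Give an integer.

4

Sara is directly tied to Chen, Chioma, Nora, and Yusuf. That is 4 neighbors, so the degree of Sara is 4.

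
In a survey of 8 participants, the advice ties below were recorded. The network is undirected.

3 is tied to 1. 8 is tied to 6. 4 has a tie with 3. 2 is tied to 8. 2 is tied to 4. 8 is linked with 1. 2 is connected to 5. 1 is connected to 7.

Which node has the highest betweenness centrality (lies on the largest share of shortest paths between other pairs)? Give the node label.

Unnormalized betweenness of each node: 1:8, 2:8, 3:2, 4:2, 5:0, 6:0, 7:0, 8:10.
8 has the largest value, 10, making it the main broker — the node through which the most shortest paths run.

8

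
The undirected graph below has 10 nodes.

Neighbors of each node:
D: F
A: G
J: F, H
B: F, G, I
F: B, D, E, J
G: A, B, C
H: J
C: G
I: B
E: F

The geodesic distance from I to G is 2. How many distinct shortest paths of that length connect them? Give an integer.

The shortest distance is 2, and the only length-2 path is I–B–G. So there is exactly 1 shortest path.

1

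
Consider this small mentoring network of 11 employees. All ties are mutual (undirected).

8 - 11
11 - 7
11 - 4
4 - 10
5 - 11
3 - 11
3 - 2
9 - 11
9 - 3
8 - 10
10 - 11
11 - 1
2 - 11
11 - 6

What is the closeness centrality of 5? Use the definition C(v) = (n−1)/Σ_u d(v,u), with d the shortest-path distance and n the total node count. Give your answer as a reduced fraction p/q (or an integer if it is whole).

10/19

Distances from 5: 1:2, 2:2, 3:2, 4:2, 6:2, 7:2, 8:2, 9:2, 10:2, 11:1. Sum = 19.
n = 11, so closeness = 10/19.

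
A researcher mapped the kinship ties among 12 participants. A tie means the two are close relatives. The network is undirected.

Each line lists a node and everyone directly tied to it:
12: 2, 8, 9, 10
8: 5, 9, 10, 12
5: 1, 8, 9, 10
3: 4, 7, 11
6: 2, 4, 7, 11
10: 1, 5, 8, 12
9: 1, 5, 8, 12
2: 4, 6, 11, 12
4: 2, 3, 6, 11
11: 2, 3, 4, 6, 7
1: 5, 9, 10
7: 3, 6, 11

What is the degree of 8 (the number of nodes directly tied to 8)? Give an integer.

8 is directly tied to 5, 9, 10, and 12. That is 4 neighbors, so the degree of 8 is 4.

4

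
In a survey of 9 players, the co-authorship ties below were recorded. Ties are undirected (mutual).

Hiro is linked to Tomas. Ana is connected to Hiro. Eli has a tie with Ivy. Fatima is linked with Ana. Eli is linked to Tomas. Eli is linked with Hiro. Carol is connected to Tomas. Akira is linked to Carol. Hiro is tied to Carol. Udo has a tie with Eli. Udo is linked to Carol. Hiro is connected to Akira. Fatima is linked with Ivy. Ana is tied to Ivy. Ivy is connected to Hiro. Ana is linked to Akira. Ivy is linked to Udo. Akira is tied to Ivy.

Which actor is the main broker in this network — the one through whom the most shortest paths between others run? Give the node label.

Ivy

Unnormalized betweenness of each node: Akira:37/30, Ana:26/15, Carol:11/6, Eli:5/3, Fatima:0, Hiro:157/30, Ivy:71/10, Tomas:1/3, Udo:13/15.
Ivy has the largest value, 71/10, making it the main broker — the node through which the most shortest paths run.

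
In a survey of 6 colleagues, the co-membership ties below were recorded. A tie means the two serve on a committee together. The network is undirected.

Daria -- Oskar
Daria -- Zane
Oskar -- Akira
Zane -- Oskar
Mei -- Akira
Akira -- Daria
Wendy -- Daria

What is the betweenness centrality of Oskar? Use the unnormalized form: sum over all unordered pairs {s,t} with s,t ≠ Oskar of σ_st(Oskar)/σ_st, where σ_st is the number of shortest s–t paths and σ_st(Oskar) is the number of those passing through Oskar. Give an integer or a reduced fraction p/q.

1

Pairs whose geodesics pass through Oskar — Mei–Zane: 1/2; Zane–Akira: 1/2.
All other pairs contribute 0.
Summing the contributions gives betweenness(Oskar) = 1.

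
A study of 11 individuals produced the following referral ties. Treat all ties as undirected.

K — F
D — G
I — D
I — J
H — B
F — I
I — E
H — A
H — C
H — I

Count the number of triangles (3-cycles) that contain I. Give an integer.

I's neighbors are D, E, F, H, and J, but none of them are tied to each other, so no triangle contains I.

0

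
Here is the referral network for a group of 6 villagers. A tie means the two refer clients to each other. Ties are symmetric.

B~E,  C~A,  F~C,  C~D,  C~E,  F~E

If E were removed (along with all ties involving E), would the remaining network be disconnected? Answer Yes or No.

Removing E leaves {A, C, D, and F} with no path to {B}, so the network splits into 2 components. E is a cut vertex.

Yes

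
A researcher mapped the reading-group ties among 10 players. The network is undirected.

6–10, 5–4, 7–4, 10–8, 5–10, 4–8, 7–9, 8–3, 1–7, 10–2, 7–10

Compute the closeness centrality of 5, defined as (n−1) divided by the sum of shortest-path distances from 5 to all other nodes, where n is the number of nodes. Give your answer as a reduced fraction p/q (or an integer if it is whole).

Distances from 5: 1:3, 2:2, 3:3, 4:1, 6:2, 7:2, 8:2, 9:3, 10:1. Sum = 19.
n = 10, so closeness = 9/19.

9/19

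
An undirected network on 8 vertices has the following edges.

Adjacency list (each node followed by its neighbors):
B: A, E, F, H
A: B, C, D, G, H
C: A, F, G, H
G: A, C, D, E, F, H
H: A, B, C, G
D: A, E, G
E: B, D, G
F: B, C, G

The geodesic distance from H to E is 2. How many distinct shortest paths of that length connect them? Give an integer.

2

The shortest distance is 2. The length-2 paths are: H–G–E; H–B–E.
That gives 2 distinct shortest paths.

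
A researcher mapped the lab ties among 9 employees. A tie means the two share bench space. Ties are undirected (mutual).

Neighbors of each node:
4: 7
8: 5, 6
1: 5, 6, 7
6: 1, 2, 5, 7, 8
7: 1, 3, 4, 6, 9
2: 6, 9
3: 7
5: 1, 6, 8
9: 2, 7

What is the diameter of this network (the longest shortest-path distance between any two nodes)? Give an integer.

Eccentricity of each node (its greatest distance to any other): 1:2, 2:3, 3:3, 4:3, 5:3, 6:2, 7:2, 8:3, 9:3.
The maximum eccentricity is 3, realized for instance by the pair 4–2 via 4 – 7 – 6 – 2. So the diameter is 3.

3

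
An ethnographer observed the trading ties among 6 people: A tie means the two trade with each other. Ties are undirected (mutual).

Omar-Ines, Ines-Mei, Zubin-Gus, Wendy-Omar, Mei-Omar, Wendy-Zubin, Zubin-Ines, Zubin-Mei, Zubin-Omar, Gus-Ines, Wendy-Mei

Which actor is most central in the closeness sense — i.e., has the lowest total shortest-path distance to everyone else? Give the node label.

Zubin

Farness (sum of distances to all others) for each node — Gus:8, Ines:6, Mei:6, Omar:6, Wendy:7, Zubin:5.
The smallest farness is 5, for Zubin, so Zubin has the highest closeness.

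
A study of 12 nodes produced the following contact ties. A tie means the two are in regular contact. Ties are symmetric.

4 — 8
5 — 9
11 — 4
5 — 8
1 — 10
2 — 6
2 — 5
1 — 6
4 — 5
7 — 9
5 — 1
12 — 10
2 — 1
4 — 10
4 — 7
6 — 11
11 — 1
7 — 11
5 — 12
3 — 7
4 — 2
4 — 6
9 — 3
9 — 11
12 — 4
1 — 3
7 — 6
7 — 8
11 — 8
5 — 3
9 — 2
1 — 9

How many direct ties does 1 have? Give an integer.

7

1 is directly tied to 2, 3, 5, 6, 9, 10, and 11. That is 7 neighbors, so the degree of 1 is 7.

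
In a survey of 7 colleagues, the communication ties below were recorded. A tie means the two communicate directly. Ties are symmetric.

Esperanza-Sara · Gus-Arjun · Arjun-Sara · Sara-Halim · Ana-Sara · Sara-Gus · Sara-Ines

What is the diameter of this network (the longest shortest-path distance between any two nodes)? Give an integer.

Eccentricity of each node (its greatest distance to any other): Ana:2, Arjun:2, Esperanza:2, Gus:2, Halim:2, Ines:2, Sara:1.
The maximum eccentricity is 2, realized for instance by the pair Gus–Ines via Gus – Sara – Ines. So the diameter is 2.

2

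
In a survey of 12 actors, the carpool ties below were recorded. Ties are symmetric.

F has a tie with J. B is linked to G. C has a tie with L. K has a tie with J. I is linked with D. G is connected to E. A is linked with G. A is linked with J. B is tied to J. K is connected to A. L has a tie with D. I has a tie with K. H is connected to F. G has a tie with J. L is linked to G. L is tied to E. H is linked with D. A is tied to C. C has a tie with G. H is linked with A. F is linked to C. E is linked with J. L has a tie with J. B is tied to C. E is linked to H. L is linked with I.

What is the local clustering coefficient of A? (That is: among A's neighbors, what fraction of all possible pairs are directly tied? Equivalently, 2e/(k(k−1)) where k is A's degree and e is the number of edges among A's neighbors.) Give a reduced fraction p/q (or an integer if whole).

A's neighbors: C, G, H, J, and K (k = 5).
Possible neighbor pairs: C(5,2) = 10. Edges among them: C–G, G–J, J–K → e = 3.
Clustering(A) = 3/10.

3/10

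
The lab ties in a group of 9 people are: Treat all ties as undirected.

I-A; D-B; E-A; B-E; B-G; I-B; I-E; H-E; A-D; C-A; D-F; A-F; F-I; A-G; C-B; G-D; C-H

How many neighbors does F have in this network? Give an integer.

3

F is directly tied to A, D, and I. That is 3 neighbors, so the degree of F is 3.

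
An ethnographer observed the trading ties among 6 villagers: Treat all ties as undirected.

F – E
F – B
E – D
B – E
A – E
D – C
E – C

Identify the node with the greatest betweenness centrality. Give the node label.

E

Unnormalized betweenness of each node: A:0, B:0, C:0, D:0, E:8, F:0.
E has the largest value, 8, making it the main broker — the node through which the most shortest paths run.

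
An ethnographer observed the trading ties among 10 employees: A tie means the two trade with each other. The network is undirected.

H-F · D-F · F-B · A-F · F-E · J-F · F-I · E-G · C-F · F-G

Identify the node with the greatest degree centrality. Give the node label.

F

Degrees — A:1, B:1, C:1, D:1, E:2, F:9, G:2, H:1, I:1, J:1.
The maximum is 9, attained only by F.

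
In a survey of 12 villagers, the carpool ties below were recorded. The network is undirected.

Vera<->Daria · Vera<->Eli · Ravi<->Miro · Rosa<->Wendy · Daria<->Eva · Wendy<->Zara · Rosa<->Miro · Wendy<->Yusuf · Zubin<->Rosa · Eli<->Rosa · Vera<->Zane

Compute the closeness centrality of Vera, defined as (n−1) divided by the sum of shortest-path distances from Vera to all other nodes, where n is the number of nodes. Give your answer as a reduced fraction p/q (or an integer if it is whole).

11/28

Distances from Vera: Daria:1, Eli:1, Eva:2, Miro:3, Ravi:4, Rosa:2, Wendy:3, Yusuf:4, Zane:1, Zara:4, Zubin:3. Sum = 28.
n = 12, so closeness = 11/28.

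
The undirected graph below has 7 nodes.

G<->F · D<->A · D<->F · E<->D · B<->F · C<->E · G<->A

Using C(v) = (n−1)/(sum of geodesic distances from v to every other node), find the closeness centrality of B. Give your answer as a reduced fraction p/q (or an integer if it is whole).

2/5

Distances from B: A:3, C:4, D:2, E:3, F:1, G:2. Sum = 15.
n = 7, so closeness = 6/15 = 2/5.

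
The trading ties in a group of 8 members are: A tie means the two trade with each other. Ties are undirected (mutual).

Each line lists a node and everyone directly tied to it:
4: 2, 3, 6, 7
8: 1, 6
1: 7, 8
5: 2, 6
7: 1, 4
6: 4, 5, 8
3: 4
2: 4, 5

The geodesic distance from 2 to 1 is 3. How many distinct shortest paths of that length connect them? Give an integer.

1

The shortest distance is 3, and the only length-3 path is 2–4–7–1. So there is exactly 1 shortest path.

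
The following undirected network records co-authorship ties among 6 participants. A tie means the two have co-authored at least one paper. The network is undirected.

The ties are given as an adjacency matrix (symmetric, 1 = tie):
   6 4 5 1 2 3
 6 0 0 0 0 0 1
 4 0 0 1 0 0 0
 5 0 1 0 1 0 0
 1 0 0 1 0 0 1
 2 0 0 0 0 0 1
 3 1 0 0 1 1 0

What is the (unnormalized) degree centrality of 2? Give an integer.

1

2 is directly tied to 3. That is 1 neighbor, so the degree of 2 is 1.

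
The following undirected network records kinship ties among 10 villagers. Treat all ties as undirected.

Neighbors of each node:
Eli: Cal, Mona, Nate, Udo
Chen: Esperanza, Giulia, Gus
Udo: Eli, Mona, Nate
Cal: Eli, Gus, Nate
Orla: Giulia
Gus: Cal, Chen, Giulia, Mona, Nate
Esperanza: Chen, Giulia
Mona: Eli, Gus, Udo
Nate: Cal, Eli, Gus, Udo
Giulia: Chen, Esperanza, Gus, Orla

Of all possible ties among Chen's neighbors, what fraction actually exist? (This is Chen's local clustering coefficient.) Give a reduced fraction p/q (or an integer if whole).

2/3

Chen's neighbors: Esperanza, Giulia, and Gus (k = 3).
Possible neighbor pairs: C(3,2) = 3. Edges among them: Esperanza–Giulia, Giulia–Gus → e = 2.
Clustering(Chen) = 2/3.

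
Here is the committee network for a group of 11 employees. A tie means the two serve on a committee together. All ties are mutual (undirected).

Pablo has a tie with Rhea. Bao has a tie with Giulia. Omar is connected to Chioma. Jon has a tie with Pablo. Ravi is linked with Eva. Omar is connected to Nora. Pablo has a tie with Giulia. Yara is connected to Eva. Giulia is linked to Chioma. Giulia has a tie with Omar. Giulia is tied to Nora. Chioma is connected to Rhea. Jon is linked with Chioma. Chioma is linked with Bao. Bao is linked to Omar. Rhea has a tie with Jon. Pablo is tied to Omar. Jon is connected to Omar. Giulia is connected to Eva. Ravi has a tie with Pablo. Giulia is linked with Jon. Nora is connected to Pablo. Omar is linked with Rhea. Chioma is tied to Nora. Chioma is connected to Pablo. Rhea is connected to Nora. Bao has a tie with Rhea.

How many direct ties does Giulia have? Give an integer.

Giulia is directly tied to Bao, Chioma, Eva, Jon, Nora, Omar, and Pablo. That is 7 neighbors, so the degree of Giulia is 7.

7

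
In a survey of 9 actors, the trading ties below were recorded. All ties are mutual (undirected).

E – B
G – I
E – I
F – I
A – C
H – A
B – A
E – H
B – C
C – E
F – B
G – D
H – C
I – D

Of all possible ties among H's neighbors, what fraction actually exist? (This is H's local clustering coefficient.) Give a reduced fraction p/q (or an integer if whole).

H's neighbors: A, C, and E (k = 3).
Possible neighbor pairs: C(3,2) = 3. Edges among them: A–C, C–E → e = 2.
Clustering(H) = 2/3.

2/3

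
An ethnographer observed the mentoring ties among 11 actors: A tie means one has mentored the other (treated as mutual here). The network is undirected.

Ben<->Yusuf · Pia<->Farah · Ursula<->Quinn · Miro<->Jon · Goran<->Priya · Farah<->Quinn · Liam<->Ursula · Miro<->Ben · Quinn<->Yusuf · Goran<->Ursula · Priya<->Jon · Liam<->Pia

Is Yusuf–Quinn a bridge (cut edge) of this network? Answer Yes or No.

Even without that edge, Yusuf still reaches Quinn via Yusuf – Ben – Miro – Jon – Priya – Goran – Ursula – Quinn, so the network stays connected. Not a bridge.

No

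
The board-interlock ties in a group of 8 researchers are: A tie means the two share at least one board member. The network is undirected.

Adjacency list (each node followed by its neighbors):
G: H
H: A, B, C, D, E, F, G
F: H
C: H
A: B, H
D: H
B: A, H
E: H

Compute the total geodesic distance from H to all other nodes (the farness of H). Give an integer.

Distances from H: A:1, B:1, C:1, D:1, E:1, F:1, G:1.
Sum = 1 + 1 + 1 + 1 + 1 + 1 + 1 = 7.

7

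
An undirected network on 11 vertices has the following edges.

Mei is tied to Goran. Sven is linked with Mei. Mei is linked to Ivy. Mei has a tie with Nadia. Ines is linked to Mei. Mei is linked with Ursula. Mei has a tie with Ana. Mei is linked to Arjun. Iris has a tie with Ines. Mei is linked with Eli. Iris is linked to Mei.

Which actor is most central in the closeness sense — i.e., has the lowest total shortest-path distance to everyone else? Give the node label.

Mei

Farness (sum of distances to all others) for each node — Ana:19, Arjun:19, Eli:19, Goran:19, Ines:18, Iris:18, Ivy:19, Mei:10, Nadia:19, Sven:19, Ursula:19.
The smallest farness is 10, for Mei, so Mei has the highest closeness.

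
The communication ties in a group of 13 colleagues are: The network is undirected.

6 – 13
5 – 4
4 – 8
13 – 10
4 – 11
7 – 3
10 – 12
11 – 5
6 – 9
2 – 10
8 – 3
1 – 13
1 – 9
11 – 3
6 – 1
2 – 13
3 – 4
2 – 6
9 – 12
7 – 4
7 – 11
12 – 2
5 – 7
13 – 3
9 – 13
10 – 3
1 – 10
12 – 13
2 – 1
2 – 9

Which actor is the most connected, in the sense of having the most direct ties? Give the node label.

Degrees — 1:5, 2:6, 3:6, 4:5, 5:3, 6:4, 7:4, 8:2, 9:5, 10:5, 11:4, 12:4, 13:7.
The maximum is 7, attained only by 13.

13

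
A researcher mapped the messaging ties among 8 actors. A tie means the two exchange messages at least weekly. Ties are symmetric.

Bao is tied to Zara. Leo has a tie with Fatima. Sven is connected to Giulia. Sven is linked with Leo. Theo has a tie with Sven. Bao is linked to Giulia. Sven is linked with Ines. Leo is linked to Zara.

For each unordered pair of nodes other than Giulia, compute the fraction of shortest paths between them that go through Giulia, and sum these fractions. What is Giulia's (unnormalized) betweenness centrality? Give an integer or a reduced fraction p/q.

Pairs whose geodesics pass through Giulia — Bao–Sven: 1; Bao–Ines: 1; Bao–Theo: 1.
All other pairs contribute 0.
Summing the contributions gives betweenness(Giulia) = 3.

3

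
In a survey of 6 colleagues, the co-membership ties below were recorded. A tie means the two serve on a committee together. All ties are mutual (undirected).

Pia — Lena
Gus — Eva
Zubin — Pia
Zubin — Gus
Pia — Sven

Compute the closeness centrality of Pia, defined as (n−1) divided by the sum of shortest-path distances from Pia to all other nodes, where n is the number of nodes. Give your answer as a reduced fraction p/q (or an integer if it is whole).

5/8

Distances from Pia: Eva:3, Gus:2, Lena:1, Sven:1, Zubin:1. Sum = 8.
n = 6, so closeness = 5/8.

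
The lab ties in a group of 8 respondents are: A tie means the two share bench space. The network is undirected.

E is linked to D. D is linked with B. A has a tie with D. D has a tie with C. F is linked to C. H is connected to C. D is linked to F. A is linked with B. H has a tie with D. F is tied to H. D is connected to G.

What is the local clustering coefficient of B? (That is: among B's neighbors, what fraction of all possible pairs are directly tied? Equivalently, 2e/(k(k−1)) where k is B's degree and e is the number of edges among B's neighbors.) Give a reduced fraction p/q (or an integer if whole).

B's neighbors: A and D (k = 2).
Possible neighbor pairs: C(2,2) = 1. Edges among them: A–D → e = 1.
Clustering(B) = 1/1.

1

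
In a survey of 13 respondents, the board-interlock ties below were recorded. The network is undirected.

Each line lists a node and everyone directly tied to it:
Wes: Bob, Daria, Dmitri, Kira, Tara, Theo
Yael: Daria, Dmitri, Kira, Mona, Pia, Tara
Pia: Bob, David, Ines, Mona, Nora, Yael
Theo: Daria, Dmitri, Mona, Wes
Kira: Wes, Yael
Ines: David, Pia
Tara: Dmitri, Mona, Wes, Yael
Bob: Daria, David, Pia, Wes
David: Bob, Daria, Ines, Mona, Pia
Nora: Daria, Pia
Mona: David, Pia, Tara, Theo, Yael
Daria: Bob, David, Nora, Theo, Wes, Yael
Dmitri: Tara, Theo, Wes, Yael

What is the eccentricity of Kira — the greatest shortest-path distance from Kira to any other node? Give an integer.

3

Distances from Kira: Bob:2, Daria:2, David:3, Dmitri:2, Ines:3, Mona:2, Nora:3, Pia:2, Tara:2, Theo:2, Wes:1, Yael:1.
The largest is 3 (to David, Nora, and Ines), so the eccentricity of Kira is 3.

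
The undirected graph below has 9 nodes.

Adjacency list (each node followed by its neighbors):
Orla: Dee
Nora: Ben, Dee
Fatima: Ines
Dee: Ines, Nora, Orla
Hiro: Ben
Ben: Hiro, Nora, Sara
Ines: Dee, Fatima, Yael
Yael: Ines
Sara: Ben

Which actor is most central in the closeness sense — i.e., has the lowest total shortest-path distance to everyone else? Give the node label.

Dee

Farness (sum of distances to all others) for each node — Ben:19, Dee:15, Fatima:25, Hiro:26, Ines:18, Nora:16, Orla:22, Sara:26, Yael:25.
The smallest farness is 15, for Dee, so Dee has the highest closeness.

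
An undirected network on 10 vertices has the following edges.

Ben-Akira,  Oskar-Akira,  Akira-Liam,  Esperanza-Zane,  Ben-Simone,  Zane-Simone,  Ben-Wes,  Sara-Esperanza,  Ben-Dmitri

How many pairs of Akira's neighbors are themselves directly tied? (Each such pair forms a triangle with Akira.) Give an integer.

Akira's neighbors are Ben, Liam, and Oskar, but none of them are tied to each other, so no triangle contains Akira.

0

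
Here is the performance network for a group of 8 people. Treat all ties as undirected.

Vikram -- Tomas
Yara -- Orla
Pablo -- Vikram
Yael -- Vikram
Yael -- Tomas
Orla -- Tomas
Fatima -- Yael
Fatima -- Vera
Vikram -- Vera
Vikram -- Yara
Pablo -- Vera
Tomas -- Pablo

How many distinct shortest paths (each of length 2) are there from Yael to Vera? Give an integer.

The shortest distance is 2. The length-2 paths are: Yael–Vikram–Vera; Yael–Fatima–Vera.
That gives 2 distinct shortest paths.

2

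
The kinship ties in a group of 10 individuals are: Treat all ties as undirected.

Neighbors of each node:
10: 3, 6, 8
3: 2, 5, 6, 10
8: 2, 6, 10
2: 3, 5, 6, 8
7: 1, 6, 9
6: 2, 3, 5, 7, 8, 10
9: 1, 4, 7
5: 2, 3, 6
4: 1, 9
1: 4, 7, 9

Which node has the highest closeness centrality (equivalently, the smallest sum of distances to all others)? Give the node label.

6

Farness (sum of distances to all others) for each node — 1:20, 2:18, 3:18, 4:27, 5:19, 6:13, 7:15, 8:19, 9:20, 10:19.
The smallest farness is 13, for 6, so 6 has the highest closeness.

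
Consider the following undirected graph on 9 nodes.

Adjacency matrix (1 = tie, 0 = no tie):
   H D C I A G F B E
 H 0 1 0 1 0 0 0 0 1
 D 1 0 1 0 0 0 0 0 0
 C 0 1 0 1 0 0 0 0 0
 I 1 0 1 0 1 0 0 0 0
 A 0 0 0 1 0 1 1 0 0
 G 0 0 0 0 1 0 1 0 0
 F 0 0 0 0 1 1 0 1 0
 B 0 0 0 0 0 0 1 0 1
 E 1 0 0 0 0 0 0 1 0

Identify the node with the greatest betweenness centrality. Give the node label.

Unnormalized betweenness of each node: A:8, B:10/3, C:11/6, D:4/3, E:4, F:13/3, G:0, H:47/6, I:31/3.
I has the largest value, 31/3, making it the main broker — the node through which the most shortest paths run.

I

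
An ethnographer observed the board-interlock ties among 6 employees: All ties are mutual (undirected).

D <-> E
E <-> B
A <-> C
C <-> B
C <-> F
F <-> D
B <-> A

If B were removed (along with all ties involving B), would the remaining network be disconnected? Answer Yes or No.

Even without B, every remaining node can still reach every other (the residual graph is connected), so B is not a cut vertex.

No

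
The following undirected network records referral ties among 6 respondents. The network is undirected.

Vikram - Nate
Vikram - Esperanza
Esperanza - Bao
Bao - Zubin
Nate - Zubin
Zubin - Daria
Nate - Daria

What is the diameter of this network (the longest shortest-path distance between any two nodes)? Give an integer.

Eccentricity of each node (its greatest distance to any other): Bao:2, Daria:3, Esperanza:3, Nate:2, Vikram:2, Zubin:2.
The maximum eccentricity is 3, realized for instance by the pair Esperanza–Daria via Esperanza – Bao – Zubin – Daria. So the diameter is 3.

3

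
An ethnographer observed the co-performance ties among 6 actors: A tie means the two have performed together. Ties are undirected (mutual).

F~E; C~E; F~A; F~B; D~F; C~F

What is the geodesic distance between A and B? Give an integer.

One shortest route is A – F – B, which uses 2 edges, and A and B are not directly tied, so nothing shorter exists. So d(A,B) = 2.

2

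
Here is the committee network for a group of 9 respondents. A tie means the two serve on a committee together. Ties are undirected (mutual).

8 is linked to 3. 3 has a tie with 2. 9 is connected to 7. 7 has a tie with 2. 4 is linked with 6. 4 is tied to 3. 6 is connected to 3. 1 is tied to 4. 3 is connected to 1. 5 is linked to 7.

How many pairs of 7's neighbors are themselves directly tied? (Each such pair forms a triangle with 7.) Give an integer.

7's neighbors are 2, 5, and 9, but none of them are tied to each other, so no triangle contains 7.

0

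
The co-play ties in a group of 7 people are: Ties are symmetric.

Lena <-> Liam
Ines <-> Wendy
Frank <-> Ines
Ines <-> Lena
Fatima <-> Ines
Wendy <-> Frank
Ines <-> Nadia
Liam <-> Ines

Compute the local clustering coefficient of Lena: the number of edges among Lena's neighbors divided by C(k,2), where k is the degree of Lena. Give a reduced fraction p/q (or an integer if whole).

Lena's neighbors: Ines and Liam (k = 2).
Possible neighbor pairs: C(2,2) = 1. Edges among them: Ines–Liam → e = 1.
Clustering(Lena) = 1/1.

1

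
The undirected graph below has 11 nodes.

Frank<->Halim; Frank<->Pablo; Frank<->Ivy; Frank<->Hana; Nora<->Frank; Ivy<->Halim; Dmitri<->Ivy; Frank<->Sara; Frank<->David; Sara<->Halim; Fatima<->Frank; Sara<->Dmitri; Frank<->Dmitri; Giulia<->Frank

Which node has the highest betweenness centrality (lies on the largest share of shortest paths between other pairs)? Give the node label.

Frank

Unnormalized betweenness of each node: David:0, Dmitri:1/3, Fatima:0, Frank:119/3, Giulia:0, Halim:1/3, Hana:0, Ivy:1/3, Nora:0, Pablo:0, Sara:1/3.
Frank has the largest value, 119/3, making it the main broker — the node through which the most shortest paths run.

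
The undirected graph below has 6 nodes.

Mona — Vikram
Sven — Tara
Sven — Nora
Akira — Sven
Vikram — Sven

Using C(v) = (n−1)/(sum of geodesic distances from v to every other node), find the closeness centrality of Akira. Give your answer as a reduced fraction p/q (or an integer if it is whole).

Distances from Akira: Mona:3, Nora:2, Sven:1, Tara:2, Vikram:2. Sum = 10.
n = 6, so closeness = 5/10 = 1/2.

1/2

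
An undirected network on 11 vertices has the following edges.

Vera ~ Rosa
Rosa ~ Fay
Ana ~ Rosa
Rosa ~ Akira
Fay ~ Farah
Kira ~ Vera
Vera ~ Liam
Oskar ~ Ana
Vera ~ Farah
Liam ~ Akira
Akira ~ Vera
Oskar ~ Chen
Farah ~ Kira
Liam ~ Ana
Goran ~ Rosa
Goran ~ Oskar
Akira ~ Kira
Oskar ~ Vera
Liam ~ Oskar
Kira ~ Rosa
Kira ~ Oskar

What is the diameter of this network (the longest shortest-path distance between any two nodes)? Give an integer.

4

Eccentricity of each node (its greatest distance to any other): Akira:3, Ana:3, Chen:4, Farah:3, Fay:4, Goran:3, Kira:2, Liam:3, Oskar:3, Rosa:3, Vera:2.
The maximum eccentricity is 4, realized for instance by the pair Chen–Fay via Chen – Oskar – Kira – Farah – Fay. So the diameter is 4.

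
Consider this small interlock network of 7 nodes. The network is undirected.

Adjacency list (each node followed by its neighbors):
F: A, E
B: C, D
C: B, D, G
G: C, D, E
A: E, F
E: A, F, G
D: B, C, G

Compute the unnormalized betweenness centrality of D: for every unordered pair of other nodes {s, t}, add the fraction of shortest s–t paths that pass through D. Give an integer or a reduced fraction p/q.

2

Pairs whose geodesics pass through D — B–G: 1/2; B–A: 1/2; B–E: 1/2; B–F: 1/2.
All other pairs contribute 0.
Summing the contributions gives betweenness(D) = 2.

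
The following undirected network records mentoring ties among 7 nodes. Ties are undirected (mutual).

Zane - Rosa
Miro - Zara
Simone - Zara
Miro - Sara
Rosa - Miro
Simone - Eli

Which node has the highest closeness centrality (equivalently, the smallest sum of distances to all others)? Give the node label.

Miro

Farness (sum of distances to all others) for each node — Eli:19, Miro:10, Rosa:13, Sara:15, Simone:14, Zane:18, Zara:11.
The smallest farness is 10, for Miro, so Miro has the highest closeness.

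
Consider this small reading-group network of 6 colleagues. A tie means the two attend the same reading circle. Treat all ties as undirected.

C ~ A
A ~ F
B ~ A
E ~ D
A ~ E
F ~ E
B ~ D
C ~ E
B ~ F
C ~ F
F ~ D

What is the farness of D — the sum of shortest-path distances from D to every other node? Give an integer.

7

Distances from D: A:2, B:1, C:2, E:1, F:1.
Sum = 2 + 1 + 2 + 1 + 1 = 7.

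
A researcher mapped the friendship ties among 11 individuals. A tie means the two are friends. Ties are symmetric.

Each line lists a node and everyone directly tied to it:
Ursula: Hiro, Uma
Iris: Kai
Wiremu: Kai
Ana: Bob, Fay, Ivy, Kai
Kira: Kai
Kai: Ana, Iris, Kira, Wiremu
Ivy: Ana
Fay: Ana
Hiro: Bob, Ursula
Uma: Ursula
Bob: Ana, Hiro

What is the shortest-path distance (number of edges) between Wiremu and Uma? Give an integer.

6

One shortest route is Wiremu – Kai – Ana – Bob – Hiro – Ursula – Uma, which uses 6 edges, and at distance 5 from Wiremu we only reach {Ursula}, which does not include Uma. So d(Wiremu,Uma) = 6.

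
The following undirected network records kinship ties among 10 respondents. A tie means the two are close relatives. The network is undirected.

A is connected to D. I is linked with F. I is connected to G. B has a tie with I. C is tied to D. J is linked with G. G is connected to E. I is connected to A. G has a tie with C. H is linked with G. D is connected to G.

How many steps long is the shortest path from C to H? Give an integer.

2

One shortest route is C – G – H, which uses 2 edges, and C and H are not directly tied, so nothing shorter exists. So d(C,H) = 2.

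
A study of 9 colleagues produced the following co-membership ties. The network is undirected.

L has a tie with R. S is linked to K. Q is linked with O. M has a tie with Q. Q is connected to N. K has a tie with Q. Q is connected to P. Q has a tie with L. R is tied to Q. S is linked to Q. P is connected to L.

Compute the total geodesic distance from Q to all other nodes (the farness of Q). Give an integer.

8

Distances from Q: K:1, L:1, M:1, N:1, O:1, P:1, R:1, S:1.
Sum = 1 + 1 + 1 + 1 + 1 + 1 + 1 + 1 = 8.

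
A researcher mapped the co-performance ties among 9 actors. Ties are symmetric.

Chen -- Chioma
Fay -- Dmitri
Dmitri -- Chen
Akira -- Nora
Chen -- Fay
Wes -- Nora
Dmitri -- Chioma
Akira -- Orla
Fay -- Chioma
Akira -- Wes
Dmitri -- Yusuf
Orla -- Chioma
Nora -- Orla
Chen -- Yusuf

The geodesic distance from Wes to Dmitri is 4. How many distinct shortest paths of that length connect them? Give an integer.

2

The shortest distance is 4. The length-4 paths are: Wes–Akira–Orla–Chioma–Dmitri; Wes–Nora–Orla–Chioma–Dmitri.
That gives 2 distinct shortest paths.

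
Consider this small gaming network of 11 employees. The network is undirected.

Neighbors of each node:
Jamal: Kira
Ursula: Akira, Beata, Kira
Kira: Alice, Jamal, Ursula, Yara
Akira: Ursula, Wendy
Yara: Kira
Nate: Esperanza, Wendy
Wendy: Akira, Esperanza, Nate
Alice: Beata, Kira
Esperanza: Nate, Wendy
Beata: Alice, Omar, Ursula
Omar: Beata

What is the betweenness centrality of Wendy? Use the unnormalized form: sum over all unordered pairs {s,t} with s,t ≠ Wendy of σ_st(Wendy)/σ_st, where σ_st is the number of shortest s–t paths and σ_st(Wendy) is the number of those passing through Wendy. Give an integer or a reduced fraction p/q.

Pairs whose geodesics pass through Wendy — Kira–Nate: 1; Kira–Esperanza: 1; Ursula–Nate: 1; Ursula–Esperanza: 1; Nate–Akira: 1; Nate–Omar: 1; Nate–Yara: 1; Nate–Alice: 2/2; Nate–Beata: 1; Nate–Jamal: 1; Akira–Esperanza: 1; Omar–Esperanza: 1; Esperanza–Yara: 1; Esperanza–Alice: 2/2 … (+2 more pairs).
All other pairs contribute 0.
Summing the contributions gives betweenness(Wendy) = 16.

16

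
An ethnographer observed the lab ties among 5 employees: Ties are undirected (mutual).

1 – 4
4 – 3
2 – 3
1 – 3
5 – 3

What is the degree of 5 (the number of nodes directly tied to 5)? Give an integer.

1

5 is directly tied to 3. That is 1 neighbor, so the degree of 5 is 1.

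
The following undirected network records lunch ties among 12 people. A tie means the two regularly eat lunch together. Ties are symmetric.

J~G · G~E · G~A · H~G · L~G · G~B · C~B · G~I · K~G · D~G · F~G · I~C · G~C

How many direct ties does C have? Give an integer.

C is directly tied to B, G, and I. That is 3 neighbors, so the degree of C is 3.

3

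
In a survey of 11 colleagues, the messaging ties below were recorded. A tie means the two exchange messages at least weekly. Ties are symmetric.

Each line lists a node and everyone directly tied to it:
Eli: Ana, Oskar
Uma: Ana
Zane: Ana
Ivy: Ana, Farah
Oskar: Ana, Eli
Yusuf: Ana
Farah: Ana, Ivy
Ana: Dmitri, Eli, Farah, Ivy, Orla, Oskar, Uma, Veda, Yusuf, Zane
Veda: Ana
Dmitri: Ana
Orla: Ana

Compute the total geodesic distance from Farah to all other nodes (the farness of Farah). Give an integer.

Distances from Farah: Ana:1, Dmitri:2, Eli:2, Ivy:1, Orla:2, Oskar:2, Uma:2, Veda:2, Yusuf:2, Zane:2.
Sum = 1 + 2 + 2 + 1 + 2 + 2 + 2 + 2 + 2 + 2 = 18.

18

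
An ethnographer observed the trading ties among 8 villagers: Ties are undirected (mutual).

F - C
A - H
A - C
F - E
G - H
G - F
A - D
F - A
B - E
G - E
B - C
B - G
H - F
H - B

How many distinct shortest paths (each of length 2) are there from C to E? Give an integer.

The shortest distance is 2. The length-2 paths are: C–F–E; C–B–E.
That gives 2 distinct shortest paths.

2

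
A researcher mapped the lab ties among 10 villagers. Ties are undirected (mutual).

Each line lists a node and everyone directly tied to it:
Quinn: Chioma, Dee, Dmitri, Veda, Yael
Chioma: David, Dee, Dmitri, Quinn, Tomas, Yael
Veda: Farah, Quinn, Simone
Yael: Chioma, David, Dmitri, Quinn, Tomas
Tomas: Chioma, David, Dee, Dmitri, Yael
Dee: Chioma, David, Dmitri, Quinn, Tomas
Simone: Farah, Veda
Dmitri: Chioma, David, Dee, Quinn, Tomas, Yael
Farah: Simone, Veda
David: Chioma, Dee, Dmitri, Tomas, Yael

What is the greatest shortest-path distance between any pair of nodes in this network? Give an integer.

4

Eccentricity of each node (its greatest distance to any other): Chioma:3, David:4, Dee:3, Dmitri:3, Farah:4, Quinn:2, Simone:4, Tomas:4, Veda:3, Yael:3.
The maximum eccentricity is 4, realized for instance by the pair David–Farah via David – Dmitri – Quinn – Veda – Farah. So the diameter is 4.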